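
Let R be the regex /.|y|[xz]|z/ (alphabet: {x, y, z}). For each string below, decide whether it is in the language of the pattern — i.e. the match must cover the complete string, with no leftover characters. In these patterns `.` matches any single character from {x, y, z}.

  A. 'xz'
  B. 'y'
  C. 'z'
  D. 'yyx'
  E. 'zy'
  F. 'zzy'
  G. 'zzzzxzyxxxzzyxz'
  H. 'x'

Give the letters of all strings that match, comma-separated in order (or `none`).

A → no match
B → match
C → match
D → no match
E → no match
F → no match
G → no match
H → match

B, C, H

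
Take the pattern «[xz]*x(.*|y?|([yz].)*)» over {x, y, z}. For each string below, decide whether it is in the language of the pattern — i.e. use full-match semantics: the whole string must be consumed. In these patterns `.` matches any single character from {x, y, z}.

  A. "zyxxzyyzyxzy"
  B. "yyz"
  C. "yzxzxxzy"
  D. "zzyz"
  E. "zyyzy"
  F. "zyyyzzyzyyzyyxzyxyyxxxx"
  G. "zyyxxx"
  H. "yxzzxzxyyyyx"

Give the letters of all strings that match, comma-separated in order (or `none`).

none

A → no match
B → no match
C → no match
D → no match
E → no match
F → no match
G → no match
H → no match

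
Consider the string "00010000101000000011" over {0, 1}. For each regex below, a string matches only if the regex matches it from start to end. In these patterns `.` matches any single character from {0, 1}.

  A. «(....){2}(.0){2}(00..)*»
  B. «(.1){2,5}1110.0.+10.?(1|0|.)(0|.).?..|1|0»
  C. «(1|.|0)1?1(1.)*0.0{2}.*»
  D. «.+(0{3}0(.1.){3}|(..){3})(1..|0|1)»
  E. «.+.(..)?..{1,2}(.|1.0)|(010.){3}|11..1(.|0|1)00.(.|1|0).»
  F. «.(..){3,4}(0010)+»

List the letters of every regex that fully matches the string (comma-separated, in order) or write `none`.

A → match
B → no match
C → no match
D → match
E → match
F → no match — must end with "0010"

A, D, E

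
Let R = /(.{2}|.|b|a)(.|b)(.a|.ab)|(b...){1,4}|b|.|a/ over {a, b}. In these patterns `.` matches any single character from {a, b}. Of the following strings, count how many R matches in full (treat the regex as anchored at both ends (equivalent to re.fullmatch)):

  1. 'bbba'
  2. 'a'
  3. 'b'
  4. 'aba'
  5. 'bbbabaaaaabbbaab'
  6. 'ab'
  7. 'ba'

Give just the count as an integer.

3

1 → match
2 → match
3 → match
4 → no match
5 → no match
6 → no match
7 → no match
Total matched: 3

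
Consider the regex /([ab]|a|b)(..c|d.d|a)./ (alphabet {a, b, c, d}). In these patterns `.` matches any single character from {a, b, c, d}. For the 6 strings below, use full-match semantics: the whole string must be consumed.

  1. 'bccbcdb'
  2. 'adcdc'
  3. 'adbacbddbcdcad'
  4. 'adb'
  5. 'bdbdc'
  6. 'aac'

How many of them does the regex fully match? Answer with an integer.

3

1 → no match
2 → match
3 → no match
4 → no match
5 → match
6 → match
Total matched: 3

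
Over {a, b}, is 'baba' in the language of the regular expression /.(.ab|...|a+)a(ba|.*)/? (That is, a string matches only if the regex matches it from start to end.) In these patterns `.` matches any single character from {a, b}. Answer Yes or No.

No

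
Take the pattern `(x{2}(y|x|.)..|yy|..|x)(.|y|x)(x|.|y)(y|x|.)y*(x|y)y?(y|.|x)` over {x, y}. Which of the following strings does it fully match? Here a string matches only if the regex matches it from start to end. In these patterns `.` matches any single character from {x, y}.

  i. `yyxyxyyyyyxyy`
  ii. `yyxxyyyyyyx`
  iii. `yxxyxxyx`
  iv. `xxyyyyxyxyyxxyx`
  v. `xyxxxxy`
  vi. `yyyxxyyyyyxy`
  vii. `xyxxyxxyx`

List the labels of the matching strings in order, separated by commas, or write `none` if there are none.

i, ii, iii, v, vi

i → match
ii → match
iii → match
iv → no match
v → match
vi → match
vii → no match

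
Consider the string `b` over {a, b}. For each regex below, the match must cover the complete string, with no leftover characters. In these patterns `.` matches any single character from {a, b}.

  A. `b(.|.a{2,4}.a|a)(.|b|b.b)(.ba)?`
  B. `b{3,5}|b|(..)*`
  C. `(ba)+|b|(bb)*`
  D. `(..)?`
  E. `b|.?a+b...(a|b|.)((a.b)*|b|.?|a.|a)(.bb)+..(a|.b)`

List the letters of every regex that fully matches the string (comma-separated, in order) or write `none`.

B, C, E

A → no match
B → match
C → match
D → no match
E → match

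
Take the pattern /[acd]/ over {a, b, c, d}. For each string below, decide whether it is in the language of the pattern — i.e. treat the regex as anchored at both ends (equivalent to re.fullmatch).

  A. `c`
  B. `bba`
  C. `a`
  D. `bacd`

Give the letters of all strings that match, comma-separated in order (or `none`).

A → match
B → no match
C → match
D → no match

A, C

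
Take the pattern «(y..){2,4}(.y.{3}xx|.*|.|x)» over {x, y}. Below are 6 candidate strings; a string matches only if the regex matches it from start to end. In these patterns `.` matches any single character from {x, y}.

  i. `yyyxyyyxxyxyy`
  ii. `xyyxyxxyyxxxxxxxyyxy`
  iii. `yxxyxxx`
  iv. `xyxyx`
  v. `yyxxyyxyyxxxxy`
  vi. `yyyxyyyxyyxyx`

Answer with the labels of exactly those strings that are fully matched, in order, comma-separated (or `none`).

iii

i → no match
ii → no match — must start with `y`
iii → match
iv → no match — must start with `y`
v → no match
vi → no match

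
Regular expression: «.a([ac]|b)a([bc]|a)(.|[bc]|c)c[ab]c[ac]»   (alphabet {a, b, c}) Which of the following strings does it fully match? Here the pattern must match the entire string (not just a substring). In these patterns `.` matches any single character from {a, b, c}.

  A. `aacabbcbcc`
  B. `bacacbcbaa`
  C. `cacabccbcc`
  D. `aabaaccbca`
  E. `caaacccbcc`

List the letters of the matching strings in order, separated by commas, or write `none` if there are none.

A → match
B → no match
C → match
D → match
E → match

A, C, D, E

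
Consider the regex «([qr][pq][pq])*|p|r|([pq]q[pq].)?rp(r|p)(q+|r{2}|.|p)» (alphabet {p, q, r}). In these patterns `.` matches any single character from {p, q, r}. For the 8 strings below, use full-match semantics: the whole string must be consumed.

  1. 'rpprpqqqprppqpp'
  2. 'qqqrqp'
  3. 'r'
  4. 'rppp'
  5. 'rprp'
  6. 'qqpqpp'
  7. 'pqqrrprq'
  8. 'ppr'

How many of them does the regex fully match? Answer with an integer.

1 → match
2 → match
3 → match
4 → match
5 → match
6 → match
7 → match
8 → no match
Total matched: 7

7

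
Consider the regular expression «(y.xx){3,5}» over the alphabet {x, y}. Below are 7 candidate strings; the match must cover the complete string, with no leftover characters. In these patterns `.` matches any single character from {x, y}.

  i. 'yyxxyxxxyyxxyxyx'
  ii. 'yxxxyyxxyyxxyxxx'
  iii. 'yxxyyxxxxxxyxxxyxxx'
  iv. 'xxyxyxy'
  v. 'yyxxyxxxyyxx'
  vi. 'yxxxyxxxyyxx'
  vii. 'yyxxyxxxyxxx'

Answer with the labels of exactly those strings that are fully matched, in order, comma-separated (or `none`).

ii, v, vi, vii

i → no match — must end with 'xx'
ii → match
iii → no match
iv → no match — must start with 'y'
v → match
vi → match
vii → match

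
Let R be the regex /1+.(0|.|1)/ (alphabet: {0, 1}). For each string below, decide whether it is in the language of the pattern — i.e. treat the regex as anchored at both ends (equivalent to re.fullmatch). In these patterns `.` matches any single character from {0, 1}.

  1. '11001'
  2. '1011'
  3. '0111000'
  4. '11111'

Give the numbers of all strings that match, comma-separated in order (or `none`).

4

1 → no match
2 → no match
3 → no match — must start with '1'
4 → match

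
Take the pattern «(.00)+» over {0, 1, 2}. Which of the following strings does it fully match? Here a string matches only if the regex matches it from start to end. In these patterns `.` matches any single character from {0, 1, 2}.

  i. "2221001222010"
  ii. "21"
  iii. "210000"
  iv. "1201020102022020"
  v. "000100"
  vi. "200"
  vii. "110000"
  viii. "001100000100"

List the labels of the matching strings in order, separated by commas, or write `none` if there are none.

v, vi

i → no match — must end with "00"
ii → no match — must end with "00"
iii → no match
iv → no match — must end with "00"
v → match
vi → match
vii → no match
viii → no match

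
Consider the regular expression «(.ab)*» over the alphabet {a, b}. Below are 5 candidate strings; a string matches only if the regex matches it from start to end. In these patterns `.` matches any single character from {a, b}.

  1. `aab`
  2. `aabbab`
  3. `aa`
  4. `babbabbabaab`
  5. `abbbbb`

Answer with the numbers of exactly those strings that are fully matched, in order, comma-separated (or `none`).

1, 2, 4

1 → match
2 → match
3 → no match
4 → match
5 → no match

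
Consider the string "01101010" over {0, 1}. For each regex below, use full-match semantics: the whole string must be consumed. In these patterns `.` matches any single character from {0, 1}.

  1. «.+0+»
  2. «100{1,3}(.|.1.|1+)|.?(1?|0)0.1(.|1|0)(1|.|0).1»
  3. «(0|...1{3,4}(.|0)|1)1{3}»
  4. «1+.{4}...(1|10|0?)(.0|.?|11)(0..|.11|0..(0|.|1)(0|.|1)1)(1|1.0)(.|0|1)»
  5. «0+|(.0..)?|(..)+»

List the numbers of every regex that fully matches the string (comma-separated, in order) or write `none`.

1, 5

1 → match
2 → no match
3 → no match — must end with "1"
4 → no match — must start with "1"
5 → match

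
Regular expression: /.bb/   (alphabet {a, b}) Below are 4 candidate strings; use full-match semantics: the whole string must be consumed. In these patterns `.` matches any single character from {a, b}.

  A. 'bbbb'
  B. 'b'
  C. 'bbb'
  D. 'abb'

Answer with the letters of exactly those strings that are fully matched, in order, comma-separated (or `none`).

A → no match
B → no match — must end with 'bb'
C → match
D → match

C, D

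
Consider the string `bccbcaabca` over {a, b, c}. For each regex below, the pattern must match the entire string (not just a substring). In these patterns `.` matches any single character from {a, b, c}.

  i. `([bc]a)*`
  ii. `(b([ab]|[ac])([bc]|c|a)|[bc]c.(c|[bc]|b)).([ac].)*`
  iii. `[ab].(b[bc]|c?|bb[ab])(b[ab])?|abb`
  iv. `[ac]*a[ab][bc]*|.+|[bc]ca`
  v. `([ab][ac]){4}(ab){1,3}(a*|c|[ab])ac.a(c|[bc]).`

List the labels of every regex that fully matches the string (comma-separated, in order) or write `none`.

i → no match
ii → match
iii → no match
iv → match
v → no match

ii, iv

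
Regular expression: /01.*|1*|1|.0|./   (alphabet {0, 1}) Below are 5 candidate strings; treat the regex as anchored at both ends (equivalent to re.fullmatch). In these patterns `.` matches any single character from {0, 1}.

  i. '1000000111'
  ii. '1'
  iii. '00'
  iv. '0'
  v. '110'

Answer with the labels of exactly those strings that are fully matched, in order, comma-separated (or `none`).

i → no match
ii → match
iii → match
iv → match
v → no match

ii, iii, iv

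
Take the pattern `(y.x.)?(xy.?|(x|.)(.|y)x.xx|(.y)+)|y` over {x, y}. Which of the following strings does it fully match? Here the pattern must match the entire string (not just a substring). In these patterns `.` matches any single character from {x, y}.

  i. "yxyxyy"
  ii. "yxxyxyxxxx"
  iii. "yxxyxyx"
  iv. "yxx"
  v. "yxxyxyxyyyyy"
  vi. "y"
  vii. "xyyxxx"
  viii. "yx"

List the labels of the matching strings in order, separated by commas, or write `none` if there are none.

ii, iii, v, vi

i → no match
ii → match
iii → match
iv → no match
v → match
vi → match
vii → no match
viii → no match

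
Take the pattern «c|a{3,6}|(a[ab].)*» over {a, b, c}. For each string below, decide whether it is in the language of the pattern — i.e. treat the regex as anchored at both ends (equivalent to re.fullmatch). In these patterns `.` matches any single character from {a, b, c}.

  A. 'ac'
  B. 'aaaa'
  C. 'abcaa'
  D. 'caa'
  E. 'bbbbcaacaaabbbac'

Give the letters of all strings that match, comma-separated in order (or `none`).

B

A. 'ac' → no match
B. 'aaaa' → match
C. 'abcaa' → no match
D. 'caa' → no match
E → no match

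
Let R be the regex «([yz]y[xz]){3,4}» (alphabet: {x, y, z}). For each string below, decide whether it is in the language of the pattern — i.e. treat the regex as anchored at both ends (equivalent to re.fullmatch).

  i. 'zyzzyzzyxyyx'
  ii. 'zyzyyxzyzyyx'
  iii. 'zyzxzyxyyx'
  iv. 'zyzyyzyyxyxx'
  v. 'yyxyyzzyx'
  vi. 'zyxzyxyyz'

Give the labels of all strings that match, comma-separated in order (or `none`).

i, ii, v, vi

i → match
ii → match
iii → no match
iv → no match
v → match
vi → match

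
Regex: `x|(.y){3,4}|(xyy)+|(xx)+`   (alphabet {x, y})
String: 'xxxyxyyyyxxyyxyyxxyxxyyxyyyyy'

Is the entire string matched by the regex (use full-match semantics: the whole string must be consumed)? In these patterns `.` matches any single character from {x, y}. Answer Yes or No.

No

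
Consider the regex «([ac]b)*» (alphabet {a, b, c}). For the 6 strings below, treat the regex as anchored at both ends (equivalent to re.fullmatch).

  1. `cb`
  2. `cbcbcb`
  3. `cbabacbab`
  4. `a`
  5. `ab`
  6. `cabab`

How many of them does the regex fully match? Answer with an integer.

3

1. `cb` → match
2. `cbcbcb` → match
3. `cbabacbab` → no match
4. `a` → no match
5. `ab` → match
6. `cabab` → no match
Total matched: 3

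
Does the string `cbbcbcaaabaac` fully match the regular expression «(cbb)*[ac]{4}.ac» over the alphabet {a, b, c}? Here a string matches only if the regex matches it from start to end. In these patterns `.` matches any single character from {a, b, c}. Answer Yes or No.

No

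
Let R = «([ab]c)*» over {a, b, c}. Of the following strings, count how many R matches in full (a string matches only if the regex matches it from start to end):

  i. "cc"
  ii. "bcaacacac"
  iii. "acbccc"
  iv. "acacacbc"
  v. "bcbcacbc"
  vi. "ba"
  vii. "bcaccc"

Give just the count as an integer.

i → no match
ii → no match
iii → no match
iv → match
v → match
vi → no match
vii → no match
Total matched: 2

2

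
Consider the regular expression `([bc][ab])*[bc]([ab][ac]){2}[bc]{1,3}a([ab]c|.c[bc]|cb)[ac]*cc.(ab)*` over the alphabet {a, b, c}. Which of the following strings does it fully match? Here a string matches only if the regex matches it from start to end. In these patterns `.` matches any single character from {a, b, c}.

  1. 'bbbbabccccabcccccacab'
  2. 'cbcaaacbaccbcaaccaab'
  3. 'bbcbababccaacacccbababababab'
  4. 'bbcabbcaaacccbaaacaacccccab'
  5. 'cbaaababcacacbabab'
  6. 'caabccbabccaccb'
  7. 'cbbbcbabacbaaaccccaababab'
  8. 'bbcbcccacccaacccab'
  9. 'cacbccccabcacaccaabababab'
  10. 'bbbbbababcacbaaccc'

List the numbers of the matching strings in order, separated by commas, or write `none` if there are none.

1 → no match
2 → match
3 → match
4 → no match
5 → no match
6 → match
7 → match
8 → match
9 → match
10 → no match

2, 3, 6, 7, 8, 9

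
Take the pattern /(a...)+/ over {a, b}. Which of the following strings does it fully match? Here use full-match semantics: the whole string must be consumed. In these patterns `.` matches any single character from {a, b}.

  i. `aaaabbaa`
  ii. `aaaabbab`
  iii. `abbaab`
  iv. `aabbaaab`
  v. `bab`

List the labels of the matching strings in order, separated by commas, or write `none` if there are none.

iv

i → no match
ii → no match
iii → no match
iv → match
v → no match — must start with `a`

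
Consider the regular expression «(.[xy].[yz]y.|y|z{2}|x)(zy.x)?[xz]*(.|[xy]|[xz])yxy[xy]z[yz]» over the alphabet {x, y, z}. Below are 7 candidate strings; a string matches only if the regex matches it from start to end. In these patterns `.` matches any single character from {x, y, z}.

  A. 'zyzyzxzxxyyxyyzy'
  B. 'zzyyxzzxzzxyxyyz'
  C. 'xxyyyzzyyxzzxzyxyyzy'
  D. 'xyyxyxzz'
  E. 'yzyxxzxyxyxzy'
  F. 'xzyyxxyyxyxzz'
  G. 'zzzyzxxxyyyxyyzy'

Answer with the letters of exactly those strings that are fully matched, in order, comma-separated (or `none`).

A → no match
B → no match
C → match
D → match
E → match
F → match
G → no match

C, D, E, F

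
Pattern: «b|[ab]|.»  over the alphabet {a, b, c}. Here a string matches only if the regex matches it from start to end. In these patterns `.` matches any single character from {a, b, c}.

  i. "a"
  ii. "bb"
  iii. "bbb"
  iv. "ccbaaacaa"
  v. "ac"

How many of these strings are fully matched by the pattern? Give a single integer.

1

i → match
ii → no match
iii → no match
iv → no match
v → no match
Total matched: 1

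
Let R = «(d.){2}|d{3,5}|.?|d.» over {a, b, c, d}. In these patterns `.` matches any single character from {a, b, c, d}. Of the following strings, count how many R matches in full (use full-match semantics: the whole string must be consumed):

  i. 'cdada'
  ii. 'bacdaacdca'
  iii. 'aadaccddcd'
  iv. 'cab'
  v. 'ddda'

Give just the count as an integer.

i → no match
ii → no match
iii → no match
iv → no match
v → match
Total matched: 1

1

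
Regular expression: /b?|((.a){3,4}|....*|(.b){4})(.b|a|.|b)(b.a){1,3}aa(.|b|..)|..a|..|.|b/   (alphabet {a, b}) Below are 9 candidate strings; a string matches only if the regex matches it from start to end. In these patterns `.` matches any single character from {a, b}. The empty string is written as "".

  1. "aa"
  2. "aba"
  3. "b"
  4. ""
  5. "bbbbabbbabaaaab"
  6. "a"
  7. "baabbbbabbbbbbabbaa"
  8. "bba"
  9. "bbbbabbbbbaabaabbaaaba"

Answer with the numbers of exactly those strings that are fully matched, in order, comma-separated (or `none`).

1 → match
2 → match
3 → match
4 → match
5 → match
6 → match
7 → no match
8 → match
9 → match

1, 2, 3, 4, 5, 6, 8, 9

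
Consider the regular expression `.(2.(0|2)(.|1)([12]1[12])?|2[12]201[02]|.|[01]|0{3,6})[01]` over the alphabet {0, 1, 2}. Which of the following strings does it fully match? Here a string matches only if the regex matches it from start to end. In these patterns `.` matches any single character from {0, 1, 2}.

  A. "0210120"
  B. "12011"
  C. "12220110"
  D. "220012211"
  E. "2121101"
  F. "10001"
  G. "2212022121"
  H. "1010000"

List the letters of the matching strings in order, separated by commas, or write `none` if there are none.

F

A → no match
B → no match
C → no match
D → no match
E → no match
F → match
G → no match
H → no match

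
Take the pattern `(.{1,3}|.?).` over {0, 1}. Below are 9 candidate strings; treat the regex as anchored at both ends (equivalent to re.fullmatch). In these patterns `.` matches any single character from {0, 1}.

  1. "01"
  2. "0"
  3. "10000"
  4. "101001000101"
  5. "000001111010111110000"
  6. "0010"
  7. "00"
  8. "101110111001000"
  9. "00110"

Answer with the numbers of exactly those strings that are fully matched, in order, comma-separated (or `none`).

1 → match
2 → match
3 → no match
4 → no match
5 → no match
6 → match
7 → match
8 → no match
9 → no match

1, 2, 6, 7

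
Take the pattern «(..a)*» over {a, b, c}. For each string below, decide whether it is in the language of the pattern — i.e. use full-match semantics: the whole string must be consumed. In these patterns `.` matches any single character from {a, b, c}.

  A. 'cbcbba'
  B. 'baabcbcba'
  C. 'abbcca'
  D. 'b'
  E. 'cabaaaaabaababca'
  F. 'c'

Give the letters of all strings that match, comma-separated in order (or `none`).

none

A → no match
B → no match
C → no match
D → no match
E → no match
F → no match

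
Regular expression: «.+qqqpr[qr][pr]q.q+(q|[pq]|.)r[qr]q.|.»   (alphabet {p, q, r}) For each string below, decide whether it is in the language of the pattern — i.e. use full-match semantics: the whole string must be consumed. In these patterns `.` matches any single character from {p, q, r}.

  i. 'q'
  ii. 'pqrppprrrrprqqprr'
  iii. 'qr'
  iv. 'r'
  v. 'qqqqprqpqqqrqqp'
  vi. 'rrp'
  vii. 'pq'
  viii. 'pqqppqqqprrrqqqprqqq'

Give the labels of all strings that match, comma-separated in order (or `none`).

i. 'q' → match
ii → no match
iii. 'qr' → no match
iv. 'r' → match
v → no match
vi. 'rrp' → no match
vii. 'pq' → no match
viii → match

i, iv, viii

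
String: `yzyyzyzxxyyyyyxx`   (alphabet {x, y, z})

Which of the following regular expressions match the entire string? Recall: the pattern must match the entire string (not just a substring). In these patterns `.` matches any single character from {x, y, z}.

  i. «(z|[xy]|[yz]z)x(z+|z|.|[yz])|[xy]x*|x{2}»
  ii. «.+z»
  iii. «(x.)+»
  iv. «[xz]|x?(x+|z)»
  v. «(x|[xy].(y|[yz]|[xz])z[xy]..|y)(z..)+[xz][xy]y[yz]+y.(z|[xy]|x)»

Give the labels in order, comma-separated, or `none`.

i → no match
ii → no match — must end with `z`
iii → no match — must start with `x`
iv → no match
v → match

v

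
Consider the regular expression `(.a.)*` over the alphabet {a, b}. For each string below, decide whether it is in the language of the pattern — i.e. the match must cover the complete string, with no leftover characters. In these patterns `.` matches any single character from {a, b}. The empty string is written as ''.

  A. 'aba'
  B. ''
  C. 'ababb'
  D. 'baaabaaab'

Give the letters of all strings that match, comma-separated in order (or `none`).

A → no match
B → match
C → no match
D → no match

B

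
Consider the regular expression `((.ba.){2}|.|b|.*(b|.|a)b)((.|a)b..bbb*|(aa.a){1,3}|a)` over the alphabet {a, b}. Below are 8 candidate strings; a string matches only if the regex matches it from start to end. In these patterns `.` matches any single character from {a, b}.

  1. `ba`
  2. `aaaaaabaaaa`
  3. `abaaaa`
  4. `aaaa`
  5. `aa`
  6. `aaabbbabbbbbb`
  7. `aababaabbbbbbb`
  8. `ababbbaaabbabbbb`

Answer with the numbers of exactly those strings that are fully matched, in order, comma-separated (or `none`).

1 → match
2 → match
3 → match
4 → no match
5 → match
6 → match
7 → match
8 → match

1, 2, 3, 5, 6, 7, 8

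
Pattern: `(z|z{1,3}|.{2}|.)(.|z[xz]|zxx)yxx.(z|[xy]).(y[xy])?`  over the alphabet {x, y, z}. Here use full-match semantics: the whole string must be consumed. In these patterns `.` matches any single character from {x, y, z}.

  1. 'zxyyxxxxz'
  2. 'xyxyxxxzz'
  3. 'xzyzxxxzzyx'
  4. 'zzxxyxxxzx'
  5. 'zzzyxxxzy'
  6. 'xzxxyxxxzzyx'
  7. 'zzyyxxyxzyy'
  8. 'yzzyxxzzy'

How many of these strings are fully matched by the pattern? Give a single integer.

1 → match
2 → match
3 → no match
4 → match
5 → match
6 → match
7 → match
8 → match
Total matched: 7

7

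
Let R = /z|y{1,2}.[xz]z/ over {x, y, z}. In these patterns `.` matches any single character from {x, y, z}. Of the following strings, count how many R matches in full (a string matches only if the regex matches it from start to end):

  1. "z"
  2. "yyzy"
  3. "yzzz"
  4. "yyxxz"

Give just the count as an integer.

1 → match
2 → no match — must end with "z"
3 → match
4 → match
Total matched: 3

3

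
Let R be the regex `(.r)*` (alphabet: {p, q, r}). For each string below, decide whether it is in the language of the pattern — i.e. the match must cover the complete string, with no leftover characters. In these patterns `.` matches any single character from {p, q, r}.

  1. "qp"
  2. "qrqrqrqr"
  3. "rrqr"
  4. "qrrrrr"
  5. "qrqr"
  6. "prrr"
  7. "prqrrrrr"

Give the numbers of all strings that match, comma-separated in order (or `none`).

1 → no match
2 → match
3 → match
4 → match
5 → match
6 → match
7 → match

2, 3, 4, 5, 6, 7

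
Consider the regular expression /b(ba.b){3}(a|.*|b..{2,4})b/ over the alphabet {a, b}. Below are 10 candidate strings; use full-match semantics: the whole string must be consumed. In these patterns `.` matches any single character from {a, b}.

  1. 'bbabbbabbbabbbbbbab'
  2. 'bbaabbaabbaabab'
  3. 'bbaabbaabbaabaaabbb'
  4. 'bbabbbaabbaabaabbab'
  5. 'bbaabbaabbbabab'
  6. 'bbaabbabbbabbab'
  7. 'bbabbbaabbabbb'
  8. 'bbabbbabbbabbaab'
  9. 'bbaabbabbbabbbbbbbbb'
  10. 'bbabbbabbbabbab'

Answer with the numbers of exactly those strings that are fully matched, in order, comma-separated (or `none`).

1, 2, 3, 4, 6, 7, 8, 9, 10

1 → match
2 → match
3 → match
4 → match
5 → no match
6 → match
7 → match
8 → match
9 → match
10 → match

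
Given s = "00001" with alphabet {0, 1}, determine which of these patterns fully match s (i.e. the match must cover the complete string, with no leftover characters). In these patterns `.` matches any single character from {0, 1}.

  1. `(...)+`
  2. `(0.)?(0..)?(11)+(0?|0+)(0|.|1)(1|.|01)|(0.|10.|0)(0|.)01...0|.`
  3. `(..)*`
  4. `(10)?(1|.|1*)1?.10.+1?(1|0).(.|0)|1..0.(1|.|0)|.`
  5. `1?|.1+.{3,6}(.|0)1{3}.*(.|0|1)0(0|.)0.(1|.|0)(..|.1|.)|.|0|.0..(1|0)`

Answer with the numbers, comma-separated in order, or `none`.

5

1 → no match
2 → no match
3 → no match
4 → no match
5 → match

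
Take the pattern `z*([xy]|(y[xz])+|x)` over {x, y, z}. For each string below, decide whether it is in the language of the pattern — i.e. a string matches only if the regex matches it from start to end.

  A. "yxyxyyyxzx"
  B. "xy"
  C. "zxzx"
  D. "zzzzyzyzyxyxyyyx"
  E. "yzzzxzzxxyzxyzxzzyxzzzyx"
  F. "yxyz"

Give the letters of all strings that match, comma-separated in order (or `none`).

A. "yxyxyyyxzx" → no match
B. "xy" → no match
C. "zxzx" → no match
D → no match
E → no match
F. "yxyz" → match

F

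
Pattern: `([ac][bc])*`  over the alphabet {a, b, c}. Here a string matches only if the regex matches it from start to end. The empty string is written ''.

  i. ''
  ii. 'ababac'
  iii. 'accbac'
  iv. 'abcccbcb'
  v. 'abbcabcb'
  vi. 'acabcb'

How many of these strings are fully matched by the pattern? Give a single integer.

5

i → match
ii → match
iii → match
iv → match
v → no match
vi → match
Total matched: 5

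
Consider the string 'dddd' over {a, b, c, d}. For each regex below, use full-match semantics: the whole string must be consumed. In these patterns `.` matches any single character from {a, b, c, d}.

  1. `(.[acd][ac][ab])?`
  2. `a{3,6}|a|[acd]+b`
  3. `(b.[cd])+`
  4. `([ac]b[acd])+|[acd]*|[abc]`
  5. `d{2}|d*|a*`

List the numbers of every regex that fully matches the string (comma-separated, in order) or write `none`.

4, 5

1 → no match
2 → no match
3 → no match — must start with 'b'
4 → match
5 → match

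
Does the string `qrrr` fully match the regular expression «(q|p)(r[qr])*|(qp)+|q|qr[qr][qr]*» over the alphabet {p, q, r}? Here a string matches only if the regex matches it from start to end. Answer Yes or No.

Yes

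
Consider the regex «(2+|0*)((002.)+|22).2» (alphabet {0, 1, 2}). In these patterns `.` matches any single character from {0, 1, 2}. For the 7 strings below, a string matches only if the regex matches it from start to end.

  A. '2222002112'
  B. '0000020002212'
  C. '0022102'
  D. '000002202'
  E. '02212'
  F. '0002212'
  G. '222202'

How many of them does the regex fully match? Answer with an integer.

6

A. '2222002112' → match
B → match
C. '0022102' → no match
D. '000002202' → match
E. '02212' → match
F. '0002212' → match
G. '222202' → match
Total matched: 6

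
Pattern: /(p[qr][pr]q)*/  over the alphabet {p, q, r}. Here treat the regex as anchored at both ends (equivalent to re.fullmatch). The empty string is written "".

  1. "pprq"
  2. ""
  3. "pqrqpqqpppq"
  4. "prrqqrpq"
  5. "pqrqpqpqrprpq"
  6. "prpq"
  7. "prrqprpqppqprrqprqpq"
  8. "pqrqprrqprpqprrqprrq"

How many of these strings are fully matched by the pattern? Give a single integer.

1 → no match
2 → match
3 → no match
4 → no match
5 → no match
6 → match
7 → no match
8 → match
Total matched: 3

3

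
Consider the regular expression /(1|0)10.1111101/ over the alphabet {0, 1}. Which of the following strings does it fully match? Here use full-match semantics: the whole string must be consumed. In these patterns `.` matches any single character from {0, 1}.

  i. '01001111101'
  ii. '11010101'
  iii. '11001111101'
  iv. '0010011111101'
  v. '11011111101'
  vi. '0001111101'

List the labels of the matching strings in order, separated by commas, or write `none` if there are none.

i, iii, v

i → match
ii → no match — must end with '1111101'
iii → match
iv → no match
v → match
vi → no match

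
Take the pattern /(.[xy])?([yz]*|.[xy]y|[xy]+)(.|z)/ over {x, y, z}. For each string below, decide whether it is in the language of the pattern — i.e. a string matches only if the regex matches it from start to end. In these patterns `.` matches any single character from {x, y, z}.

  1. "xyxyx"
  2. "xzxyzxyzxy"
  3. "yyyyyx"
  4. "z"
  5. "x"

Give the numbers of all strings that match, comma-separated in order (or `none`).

1 → match
2 → no match
3 → match
4 → match
5 → match

1, 3, 4, 5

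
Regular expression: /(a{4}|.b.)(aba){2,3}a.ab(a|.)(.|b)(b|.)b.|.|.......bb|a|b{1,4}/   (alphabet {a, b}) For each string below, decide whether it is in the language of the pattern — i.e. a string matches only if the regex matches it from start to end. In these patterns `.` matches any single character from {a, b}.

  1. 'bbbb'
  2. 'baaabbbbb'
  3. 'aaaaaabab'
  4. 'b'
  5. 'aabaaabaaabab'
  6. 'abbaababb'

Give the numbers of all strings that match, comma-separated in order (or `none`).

1 → match
2 → match
3 → no match
4 → match
5 → no match
6 → match

1, 2, 4, 6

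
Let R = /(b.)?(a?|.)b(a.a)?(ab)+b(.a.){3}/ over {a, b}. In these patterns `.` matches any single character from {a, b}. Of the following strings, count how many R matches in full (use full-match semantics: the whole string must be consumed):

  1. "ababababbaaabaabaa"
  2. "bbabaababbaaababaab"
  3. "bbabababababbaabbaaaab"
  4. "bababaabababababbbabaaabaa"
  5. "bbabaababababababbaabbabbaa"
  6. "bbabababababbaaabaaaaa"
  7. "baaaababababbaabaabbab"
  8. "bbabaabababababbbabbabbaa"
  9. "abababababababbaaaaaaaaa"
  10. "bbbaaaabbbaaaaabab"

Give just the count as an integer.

1 → match
2 → match
3 → match
4 → match
5 → match
6 → match
7 → match
8 → match
9 → match
10 → match
Total matched: 10

10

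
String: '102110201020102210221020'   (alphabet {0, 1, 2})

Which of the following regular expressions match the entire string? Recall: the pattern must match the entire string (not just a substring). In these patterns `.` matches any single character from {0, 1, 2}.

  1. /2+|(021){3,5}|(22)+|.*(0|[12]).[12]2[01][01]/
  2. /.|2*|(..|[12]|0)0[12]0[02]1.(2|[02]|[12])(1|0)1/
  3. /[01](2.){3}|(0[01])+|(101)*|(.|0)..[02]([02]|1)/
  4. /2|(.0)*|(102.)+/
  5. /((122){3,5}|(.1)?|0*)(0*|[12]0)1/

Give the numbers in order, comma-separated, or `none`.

1 → no match
2 → no match
3 → no match
4 → match
5 → no match — must end with '1'

4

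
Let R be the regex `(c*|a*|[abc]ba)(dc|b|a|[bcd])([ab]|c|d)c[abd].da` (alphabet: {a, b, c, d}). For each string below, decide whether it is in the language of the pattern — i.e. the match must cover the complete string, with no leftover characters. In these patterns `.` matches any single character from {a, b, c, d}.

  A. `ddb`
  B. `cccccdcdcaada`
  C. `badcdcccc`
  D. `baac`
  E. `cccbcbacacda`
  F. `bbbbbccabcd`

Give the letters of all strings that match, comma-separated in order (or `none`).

B

A → no match — must end with `da`
B → match
C → no match — must end with `da`
D → no match — must end with `da`
E → no match
F → no match — must end with `da`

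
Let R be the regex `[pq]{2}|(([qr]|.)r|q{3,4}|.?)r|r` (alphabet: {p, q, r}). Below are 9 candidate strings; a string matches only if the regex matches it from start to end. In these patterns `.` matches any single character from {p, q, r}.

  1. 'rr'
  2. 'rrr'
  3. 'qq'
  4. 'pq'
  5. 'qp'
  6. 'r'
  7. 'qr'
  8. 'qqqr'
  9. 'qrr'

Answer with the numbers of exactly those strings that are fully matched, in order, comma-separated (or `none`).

1, 2, 3, 4, 5, 6, 7, 8, 9

1 → match
2 → match
3 → match
4 → match
5 → match
6 → match
7 → match
8 → match
9 → match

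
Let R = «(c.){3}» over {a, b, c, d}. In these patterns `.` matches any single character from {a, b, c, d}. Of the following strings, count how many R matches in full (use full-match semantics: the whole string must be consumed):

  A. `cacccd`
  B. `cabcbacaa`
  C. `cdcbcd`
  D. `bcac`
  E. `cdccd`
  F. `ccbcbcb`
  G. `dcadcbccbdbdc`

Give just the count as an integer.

A → match
B → no match
C → match
D → no match — must start with `c`
E → no match
F → no match
G → no match — must start with `c`
Total matched: 2

2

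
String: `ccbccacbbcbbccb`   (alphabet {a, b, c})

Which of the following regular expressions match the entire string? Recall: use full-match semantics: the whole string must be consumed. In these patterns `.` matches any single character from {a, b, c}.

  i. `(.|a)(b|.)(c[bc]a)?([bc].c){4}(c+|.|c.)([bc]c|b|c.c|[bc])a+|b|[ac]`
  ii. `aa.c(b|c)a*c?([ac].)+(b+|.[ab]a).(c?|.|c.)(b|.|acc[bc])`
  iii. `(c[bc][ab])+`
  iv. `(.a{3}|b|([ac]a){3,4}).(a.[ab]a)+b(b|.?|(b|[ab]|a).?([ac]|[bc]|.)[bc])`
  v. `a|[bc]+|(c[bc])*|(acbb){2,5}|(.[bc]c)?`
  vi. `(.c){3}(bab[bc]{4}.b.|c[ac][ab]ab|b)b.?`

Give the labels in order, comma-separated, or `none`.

iii

i → no match
ii → no match — must start with `aa`
iii → match
iv → no match
v → no match
vi → no match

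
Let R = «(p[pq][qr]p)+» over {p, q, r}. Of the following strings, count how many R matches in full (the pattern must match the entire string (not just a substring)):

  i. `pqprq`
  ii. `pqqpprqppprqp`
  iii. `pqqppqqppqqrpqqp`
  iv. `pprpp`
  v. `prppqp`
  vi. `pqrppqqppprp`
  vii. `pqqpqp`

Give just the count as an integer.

1

i → no match — must end with `p`
ii → no match
iii → no match
iv → no match
v → no match
vi → match
vii → no match
Total matched: 1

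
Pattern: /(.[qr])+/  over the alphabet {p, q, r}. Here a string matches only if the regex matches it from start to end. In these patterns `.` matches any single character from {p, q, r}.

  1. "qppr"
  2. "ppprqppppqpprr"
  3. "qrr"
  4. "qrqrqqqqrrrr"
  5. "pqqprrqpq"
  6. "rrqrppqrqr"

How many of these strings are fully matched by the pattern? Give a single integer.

1. "qppr" → no match
2 → no match
3. "qrr" → no match
4. "qrqrqqqqrrrr" → match
5. "pqqprrqpq" → no match
6. "rrqrppqrqr" → no match
Total matched: 1

1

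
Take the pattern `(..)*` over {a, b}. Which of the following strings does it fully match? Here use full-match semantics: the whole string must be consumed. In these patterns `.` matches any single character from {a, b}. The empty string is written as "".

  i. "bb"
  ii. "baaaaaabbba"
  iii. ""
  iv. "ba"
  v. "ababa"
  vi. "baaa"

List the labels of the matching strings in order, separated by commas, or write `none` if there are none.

i → match
ii → no match
iii → match
iv → match
v → no match
vi → match

i, iii, iv, vi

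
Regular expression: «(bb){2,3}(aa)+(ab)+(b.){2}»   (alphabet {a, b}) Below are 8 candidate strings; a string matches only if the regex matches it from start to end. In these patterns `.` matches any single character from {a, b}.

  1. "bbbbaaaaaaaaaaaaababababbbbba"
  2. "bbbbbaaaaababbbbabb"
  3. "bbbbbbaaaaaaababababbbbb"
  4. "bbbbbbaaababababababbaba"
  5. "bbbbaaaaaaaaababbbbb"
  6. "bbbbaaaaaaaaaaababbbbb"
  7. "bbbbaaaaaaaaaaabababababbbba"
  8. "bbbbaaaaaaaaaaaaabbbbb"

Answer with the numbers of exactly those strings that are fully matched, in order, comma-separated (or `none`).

1 → no match
2 → no match
3 → match
4 → match
5 → match
6 → match
7 → match
8 → match

3, 4, 5, 6, 7, 8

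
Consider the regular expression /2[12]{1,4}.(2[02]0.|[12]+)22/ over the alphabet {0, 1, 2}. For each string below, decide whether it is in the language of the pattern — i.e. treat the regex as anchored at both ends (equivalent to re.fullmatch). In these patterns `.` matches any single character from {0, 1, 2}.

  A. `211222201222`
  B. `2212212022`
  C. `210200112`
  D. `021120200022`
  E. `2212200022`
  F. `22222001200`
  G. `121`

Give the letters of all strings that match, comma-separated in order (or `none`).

E

A. `211222201222` → no match
B. `2212212022` → no match
C. `210200112` → no match — must end with `22`
D. `021120200022` → no match — must start with `2`
E. `2212200022` → match
F. `22222001200` → no match — must end with `22`
G. `121` → no match — must start with `2`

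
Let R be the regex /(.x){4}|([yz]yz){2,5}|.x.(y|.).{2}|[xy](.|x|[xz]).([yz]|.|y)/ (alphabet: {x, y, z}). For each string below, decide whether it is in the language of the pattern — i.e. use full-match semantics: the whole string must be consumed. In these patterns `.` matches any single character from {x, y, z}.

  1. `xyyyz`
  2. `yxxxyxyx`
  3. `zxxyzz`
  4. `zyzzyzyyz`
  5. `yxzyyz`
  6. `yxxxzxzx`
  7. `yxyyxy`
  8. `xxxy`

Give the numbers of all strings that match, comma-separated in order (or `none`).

2, 3, 4, 5, 6, 7, 8

1 → no match
2 → match
3 → match
4 → match
5 → match
6 → match
7 → match
8 → match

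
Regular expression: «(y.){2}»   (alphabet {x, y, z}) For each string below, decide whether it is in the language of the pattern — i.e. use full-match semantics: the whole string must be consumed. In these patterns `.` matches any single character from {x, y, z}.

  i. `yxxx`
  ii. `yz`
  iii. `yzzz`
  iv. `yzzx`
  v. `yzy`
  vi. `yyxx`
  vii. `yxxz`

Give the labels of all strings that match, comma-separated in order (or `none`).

none

i. `yxxx` → no match
ii. `yz` → no match
iii. `yzzz` → no match
iv. `yzzx` → no match
v. `yzy` → no match
vi. `yyxx` → no match
vii. `yxxz` → no match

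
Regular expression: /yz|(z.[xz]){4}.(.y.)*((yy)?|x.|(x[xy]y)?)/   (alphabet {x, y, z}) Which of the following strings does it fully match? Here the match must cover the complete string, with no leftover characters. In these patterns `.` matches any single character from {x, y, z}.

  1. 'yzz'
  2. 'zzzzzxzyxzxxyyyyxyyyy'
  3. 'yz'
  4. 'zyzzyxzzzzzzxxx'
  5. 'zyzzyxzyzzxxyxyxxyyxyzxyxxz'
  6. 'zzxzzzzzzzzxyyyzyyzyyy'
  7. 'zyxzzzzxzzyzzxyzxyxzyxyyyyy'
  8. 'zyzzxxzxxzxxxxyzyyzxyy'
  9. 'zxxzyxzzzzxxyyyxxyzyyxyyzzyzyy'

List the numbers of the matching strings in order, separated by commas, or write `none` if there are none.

1 → no match
2 → match
3 → match
4 → match
5 → match
6 → match
7 → match
8 → match
9 → match

2, 3, 4, 5, 6, 7, 8, 9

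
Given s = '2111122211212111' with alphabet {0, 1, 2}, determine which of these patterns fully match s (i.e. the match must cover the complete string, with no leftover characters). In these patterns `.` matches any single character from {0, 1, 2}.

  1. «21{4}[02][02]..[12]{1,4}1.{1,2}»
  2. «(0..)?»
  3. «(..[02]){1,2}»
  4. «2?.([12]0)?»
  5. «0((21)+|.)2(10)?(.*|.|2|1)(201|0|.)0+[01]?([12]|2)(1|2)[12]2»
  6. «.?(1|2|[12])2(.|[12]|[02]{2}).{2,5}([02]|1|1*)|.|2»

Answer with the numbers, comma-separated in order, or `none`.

1 → match
2 → no match
3 → no match
4 → no match
5 → no match — must start with '0'
6 → no match

1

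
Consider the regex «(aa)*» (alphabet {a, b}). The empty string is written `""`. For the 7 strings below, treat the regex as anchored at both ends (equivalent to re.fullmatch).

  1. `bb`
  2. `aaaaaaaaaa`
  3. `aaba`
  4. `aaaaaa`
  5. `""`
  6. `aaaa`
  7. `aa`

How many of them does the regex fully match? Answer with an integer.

5

1 → no match
2 → match
3 → no match
4 → match
5 → match
6 → match
7 → match
Total matched: 5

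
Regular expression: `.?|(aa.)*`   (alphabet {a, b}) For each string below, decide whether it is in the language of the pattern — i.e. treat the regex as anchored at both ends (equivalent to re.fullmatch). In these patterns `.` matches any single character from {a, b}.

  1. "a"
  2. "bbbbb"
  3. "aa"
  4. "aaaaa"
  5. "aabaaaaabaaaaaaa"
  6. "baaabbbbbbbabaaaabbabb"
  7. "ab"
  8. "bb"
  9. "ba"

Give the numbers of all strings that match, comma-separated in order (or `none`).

1

1 → match
2 → no match
3 → no match
4 → no match
5 → no match
6 → no match
7 → no match
8 → no match
9 → no match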